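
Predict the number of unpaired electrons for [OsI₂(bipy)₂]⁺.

Ligand charges: each iodide is −1; 2,2′-bipyridine is neutral. With an overall charge of +1 the osmium centre must be in the +3 oxidation state.
Os sits in group 8, so the d-electron count is 8 − 3 = 5.
Counting donor atoms: 2×iodide (monodentate) → 2 donors; 2×2,2′-bipyridine (bidentate) → 4 donors. Coordination number = 6.
The spin state decides the count: a 5d ion has a large Δₒ and is invariably low-spin.
An octahedral low-spin d⁵ ion is t₂g⁵e_g⁰, giving 1 unpaired electron.

1 unpaired electron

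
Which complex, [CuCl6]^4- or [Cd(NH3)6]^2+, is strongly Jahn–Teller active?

[CuCl6]^4-: Summing ligand charges against the −4 overall charge gives an oxidation state of +2 for copper. Group 11 minus oxidation state 2 gives a d⁹ configuration. The t₂g⁶e_g³ configuration has an unevenly filled e_g set; the Jahn–Teller theorem predicts a tetragonal distortion (typically axial elongation) to lift the degeneracy.
[Cd(NH3)6]^2+: Ligand charges: ammonia is neutral. With an overall charge of +2 the cadmium centre must be in the +2 oxidation state. Cd sits in group 12, so the d-electron count is 12 − 2 = 10. The d¹⁰ configuration leaves the e_g set evenly filled (or empty) — no strong Jahn–Teller driving force.

[CuCl6]^4-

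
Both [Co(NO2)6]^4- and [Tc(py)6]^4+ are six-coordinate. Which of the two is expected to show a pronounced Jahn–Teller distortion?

[Co(NO2)6]^4-

[Co(NO2)6]^4-: Each nitro (N-bound nitrite) is −1; balancing the −4 overall charge requires Co(II). Co sits in group 9, so the d-electron count is 9 − 2 = 7. Nitro (N-bound nitrite) is a strong-field ligand (high in the spectrochemical series) for a first-row metal, so the complex is low-spin. The t₂g⁶e_g¹ (low-spin) configuration has an unevenly filled e_g set; the Jahn–Teller theorem predicts a tetragonal distortion (typically axial elongation) to lift the degeneracy.
[Tc(py)6]^4+: Summing ligand charges against the +4 overall charge gives an oxidation state of +4 for technetium. Technetium is a group-7 element; Tc(IV) is therefore d³. The d³ configuration leaves the e_g set evenly filled (or empty) — no strong Jahn–Teller driving force.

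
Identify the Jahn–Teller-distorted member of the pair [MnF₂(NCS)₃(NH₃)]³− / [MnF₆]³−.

[MnF₂(NCS)₃(NH₃)]³−: Summing ligand charges against the −3 overall charge gives an oxidation state of +2 for manganese. Manganese is a group-7 element; Mn(II) is therefore d⁵. Fluoride and isothiocyanate are weak-field ligands for a first-row metal, so the complex is high-spin. The d⁵ configuration leaves the e_g set evenly filled (or empty) — no strong Jahn–Teller driving force.
[MnF₆]³−: Summing ligand charges against the −3 overall charge gives an oxidation state of +3 for manganese. Group 7 minus oxidation state 3 gives a d⁴ configuration. Fluoride is a weak-field ligand for a first-row metal, so the complex is high-spin. The t₂g³e_g¹ (high-spin) configuration has an unevenly filled e_g set; the Jahn–Teller theorem predicts a tetragonal distortion (typically axial elongation) to lift the degeneracy.

[MnF₆]³−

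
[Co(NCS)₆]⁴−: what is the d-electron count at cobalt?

d⁷

Each isothiocyanate is −1; balancing the −4 overall charge requires Co(II).
Co sits in group 9, so the d-electron count is 9 − 2 = 7.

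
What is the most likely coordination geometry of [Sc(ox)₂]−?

Summing ligand charges against the −1 overall charge gives an oxidation state of +3 for scandium.
Sc sits in group 3, so the d-electron count is 3 − 3 = 0.
Counting donor atoms: 2×oxalate (bidentate) → 4 donors. Coordination number = 4.
A d⁰ ion has no crystal-field stabilisation preference between square planar and tetrahedral, so four ligands adopt the sterically favoured tetrahedral geometry.

tetrahedral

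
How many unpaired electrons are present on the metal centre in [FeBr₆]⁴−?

Ligand charges: each bromide is −1. With an overall charge of −4 the iron centre must be in the +2 oxidation state.
Iron is a group-8 element; Fe(II) is therefore d⁶.
The spin state decides the count: Bromide is a weak-field ligand for a first-row metal, so the complex is high-spin.
An octahedral high-spin d⁶ ion is t₂g⁴e_g², giving 4 unpaired electrons.

4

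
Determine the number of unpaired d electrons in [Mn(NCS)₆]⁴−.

Summing ligand charges against the −4 overall charge gives an oxidation state of +2 for manganese.
Manganese is a group-7 element; Mn(II) is therefore d⁵.
The spin state decides the count: Isothiocyanate is a weak-field ligand for a first-row metal, so the complex is high-spin.
An octahedral high-spin d⁵ ion is t₂g³e_g², giving 5 unpaired electrons.

5 unpaired electrons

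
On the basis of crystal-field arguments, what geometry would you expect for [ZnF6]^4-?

Summing ligand charges against the −4 overall charge gives an oxidation state of +2 for zinc.
Group 12 minus oxidation state 2 gives a d¹⁰ configuration.
Coordination number: 6.
Six donors around a single metal centre give an octahedral coordination sphere.

octahedral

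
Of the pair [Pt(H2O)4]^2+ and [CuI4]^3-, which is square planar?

[Pt(H2O)4]^2+

For [Pt(H2O)4]^2+: Ligand charges: water is neutral. With an overall charge of +2 the platinum centre must be in the +2 oxidation state. Group 10 minus oxidation state 2 gives a d⁸ configuration. A 5d d⁸ ion has a large crystal-field splitting; square planar leaves the high-energy d_{x²−y²} orbital empty and maximises CFSE. → square planar.
For [CuI4]^3-: Ligand charges: each iodide is −1. With an overall charge of −3 the copper centre must be in the +1 oxidation state. Group 11 minus oxidation state 1 gives a d¹⁰ configuration. A d¹⁰ ion has no crystal-field stabilisation preference between square planar and tetrahedral, so four ligands adopt the sterically favoured tetrahedral geometry. → tetrahedral.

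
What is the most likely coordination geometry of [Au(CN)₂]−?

Summing ligand charges against the −1 overall charge gives an oxidation state of +1 for gold.
Group 11 minus oxidation state 1 gives a d¹⁰ configuration.
With 2 monodentate ligands the coordination number is 2.
A d¹⁰ ion with only two ligands adopts a linear arrangement (sp hybridisation; no CFSE preference).

linear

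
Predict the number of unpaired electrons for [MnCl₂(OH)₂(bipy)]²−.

5

Each chloride is −1; each hydroxide is −1; 2,2′-bipyridine is neutral; balancing the −2 overall charge requires Mn(II).
Manganese is a group-7 element; Mn(II) is therefore d⁵.
Counting donor atoms: 2×chloride (monodentate) → 2 donors; 2×hydroxide (monodentate) → 2 donors; 1×2,2′-bipyridine (bidentate) → 2 donors. Coordination number = 6.
The spin state decides the count: Chloride and hydroxide are weak-field ligands for a first-row metal, so the complex is high-spin.
An octahedral high-spin d⁵ ion is t₂g³e_g², giving 5 unpaired electrons.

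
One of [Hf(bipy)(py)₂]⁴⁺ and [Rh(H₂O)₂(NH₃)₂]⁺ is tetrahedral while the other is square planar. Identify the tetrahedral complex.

[Hf(bipy)(py)₂]⁴⁺

For [Hf(bipy)(py)₂]⁴⁺: Summing ligand charges against the +4 overall charge gives an oxidation state of +4 for hafnium. Hafnium is a group-4 element; Hf(IV) is therefore d⁰. A d⁰ ion has no crystal-field stabilisation preference between square planar and tetrahedral, so four ligands adopt the sterically favoured tetrahedral geometry. → tetrahedral.
For [Rh(H₂O)₂(NH₃)₂]⁺: Ligand charges: water is neutral; ammonia is neutral. With an overall charge of +1 the rhodium centre must be in the +1 oxidation state. Group 9 minus oxidation state 1 gives a d⁸ configuration. A 4d d⁸ ion has a large crystal-field splitting; square planar leaves the high-energy d_{x²−y²} orbital empty and maximises CFSE. → square planar.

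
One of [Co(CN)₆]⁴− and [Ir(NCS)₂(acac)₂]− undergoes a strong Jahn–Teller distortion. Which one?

[Co(CN)₆]⁴−: Summing ligand charges against the −4 overall charge gives an oxidation state of +2 for cobalt. Co sits in group 9, so the d-electron count is 9 − 2 = 7. Cyanide is a strong-field ligand (high in the spectrochemical series) for a first-row metal, so the complex is low-spin. The t₂g⁶e_g¹ (low-spin) configuration has an unevenly filled e_g set; the Jahn–Teller theorem predicts a tetragonal distortion (typically axial elongation) to lift the degeneracy.
[Ir(NCS)₂(acac)₂]−: Each isothiocyanate is −1; each acetylacetonate is −1; balancing the −1 overall charge requires Ir(III). Group 9 minus oxidation state 3 gives a d⁶ configuration. A 5d ion has a large Δₒ and is invariably low-spin. The d⁶ configuration leaves the e_g set evenly filled (or empty) — no strong Jahn–Teller driving force.

[Co(CN)₆]⁴−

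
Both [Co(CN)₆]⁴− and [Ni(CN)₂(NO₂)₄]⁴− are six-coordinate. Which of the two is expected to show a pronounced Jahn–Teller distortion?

[Co(CN)₆]⁴−

[Co(CN)₆]⁴−: Ligand charges: each cyanide is −1. With an overall charge of −4 the cobalt centre must be in the +2 oxidation state. Cobalt is a group-9 element; Co(II) is therefore d⁷. Cyanide is a strong-field ligand (high in the spectrochemical series) for a first-row metal, so the complex is low-spin. The t₂g⁶e_g¹ (low-spin) configuration has an unevenly filled e_g set; the Jahn–Teller theorem predicts a tetragonal distortion (typically axial elongation) to lift the degeneracy.
[Ni(CN)₂(NO₂)₄]⁴−: Each cyanide is −1; each nitro (N-bound nitrite) is −1; balancing the −4 overall charge requires Ni(II). Group 10 minus oxidation state 2 gives a d⁸ configuration. The d⁸ configuration leaves the e_g set evenly filled (or empty) — no strong Jahn–Teller driving force.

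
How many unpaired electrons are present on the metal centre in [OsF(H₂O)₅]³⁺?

2 unpaired electrons

Ligand charges: each fluoride is −1; water is neutral. With an overall charge of +3 the osmium centre must be in the +4 oxidation state.
Osmium is a group-8 element; Os(IV) is therefore d⁴.
The spin state decides the count: a 5d ion has a large Δₒ and is invariably low-spin.
An octahedral low-spin d⁴ ion is t₂g⁴e_g⁰, giving 2 unpaired electrons.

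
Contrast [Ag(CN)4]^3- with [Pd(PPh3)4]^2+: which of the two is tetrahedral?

For [Ag(CN)4]^3-: Each cyanide is −1; balancing the −3 overall charge requires Ag(I). Ag sits in group 11, so the d-electron count is 11 − 1 = 10. A d¹⁰ ion has no crystal-field stabilisation preference between square planar and tetrahedral, so four ligands adopt the sterically favoured tetrahedral geometry. → tetrahedral.
For [Pd(PPh3)4]^2+: Summing ligand charges against the +2 overall charge gives an oxidation state of +2 for palladium. Group 10 minus oxidation state 2 gives a d⁸ configuration. A 4d d⁸ ion has a large crystal-field splitting; square planar leaves the high-energy d_{x²−y²} orbital empty and maximises CFSE. → square planar.

[Ag(CN)4]^3-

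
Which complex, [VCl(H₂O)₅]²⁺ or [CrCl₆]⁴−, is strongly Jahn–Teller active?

[CrCl₆]⁴−

[VCl(H₂O)₅]²⁺: Summing ligand charges against the +2 overall charge gives an oxidation state of +3 for vanadium. Group 5 minus oxidation state 3 gives a d² configuration. The d² configuration leaves the e_g set evenly filled (or empty) — no strong Jahn–Teller driving force.
[CrCl₆]⁴−: Summing ligand charges against the −4 overall charge gives an oxidation state of +2 for chromium. Chromium is a group-6 element; Cr(II) is therefore d⁴. Chloride is a weak-field ligand for a first-row metal, so the complex is high-spin. The t₂g³e_g¹ (high-spin) configuration has an unevenly filled e_g set; the Jahn–Teller theorem predicts a tetragonal distortion (typically axial elongation) to lift the degeneracy.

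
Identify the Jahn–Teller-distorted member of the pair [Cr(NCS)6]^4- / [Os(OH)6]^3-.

[Cr(NCS)6]^4-

[Cr(NCS)6]^4-: Summing ligand charges against the −4 overall charge gives an oxidation state of +2 for chromium. Cr sits in group 6, so the d-electron count is 6 − 2 = 4. Isothiocyanate is a weak-field ligand for a first-row metal, so the complex is high-spin. The t₂g³e_g¹ (high-spin) configuration has an unevenly filled e_g set; the Jahn–Teller theorem predicts a tetragonal distortion (typically axial elongation) to lift the degeneracy.
[Os(OH)6]^3-: Each hydroxide is −1; balancing the −3 overall charge requires Os(III). Group 8 minus oxidation state 3 gives a d⁵ configuration. A 5d ion has a large Δₒ and is invariably low-spin. The d⁵ configuration leaves the e_g set evenly filled (or empty) — no strong Jahn–Teller driving force.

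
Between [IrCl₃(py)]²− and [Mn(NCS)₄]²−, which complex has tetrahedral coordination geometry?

For [IrCl₃(py)]²−: Ligand charges: each chloride is −1; pyridine is neutral. With an overall charge of −2 the iridium centre must be in the +1 oxidation state. Group 9 minus oxidation state 1 gives a d⁸ configuration. A 5d d⁸ ion has a large crystal-field splitting; square planar leaves the high-energy d_{x²−y²} orbital empty and maximises CFSE. → square planar.
For [Mn(NCS)₄]²−: Summing ligand charges against the −2 overall charge gives an oxidation state of +2 for manganese. Manganese is a group-7 element; Mn(II) is therefore d⁵. A high-spin d⁵ ion has zero CFSE in either geometry, so four ligands adopt the sterically favoured tetrahedral geometry. → tetrahedral.

[Mn(NCS)₄]²−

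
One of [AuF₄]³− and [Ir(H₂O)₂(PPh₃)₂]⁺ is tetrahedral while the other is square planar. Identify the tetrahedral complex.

[AuF₄]³−

For [AuF₄]³−: Ligand charges: each fluoride is −1. With an overall charge of −3 the gold centre must be in the +1 oxidation state. Gold is a group-11 element; Au(I) is therefore d¹⁰. A d¹⁰ ion has no crystal-field stabilisation preference between square planar and tetrahedral, so four ligands adopt the sterically favoured tetrahedral geometry. → tetrahedral.
For [Ir(H₂O)₂(PPh₃)₂]⁺: Summing ligand charges against the +1 overall charge gives an oxidation state of +1 for iridium. Group 9 minus oxidation state 1 gives a d⁸ configuration. A 5d d⁸ ion has a large crystal-field splitting; square planar leaves the high-energy d_{x²−y²} orbital empty and maximises CFSE. → square planar.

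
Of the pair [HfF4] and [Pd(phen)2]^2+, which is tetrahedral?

For [HfF4]: Summing ligand charges against the 0 overall charge gives an oxidation state of +4 for hafnium. Hafnium is a group-4 element; Hf(IV) is therefore d⁰. A d⁰ ion has no crystal-field stabilisation preference between square planar and tetrahedral, so four ligands adopt the sterically favoured tetrahedral geometry. → tetrahedral.
For [Pd(phen)2]^2+: Ligand charges: 1,10-phenanthroline is neutral. With an overall charge of +2 the palladium centre must be in the +2 oxidation state. Pd sits in group 10, so the d-electron count is 10 − 2 = 8. A 4d d⁸ ion has a large crystal-field splitting; square planar leaves the high-energy d_{x²−y²} orbital empty and maximises CFSE. → square planar.

[HfF4]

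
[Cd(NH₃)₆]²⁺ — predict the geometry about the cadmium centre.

Ligand charges: ammonia is neutral. With an overall charge of +2 the cadmium centre must be in the +2 oxidation state.
Group 12 minus oxidation state 2 gives a d¹⁰ configuration.
With 6 monodentate ligands the coordination number is 6.
Six donors around a single metal centre give an octahedral coordination sphere.

octahedral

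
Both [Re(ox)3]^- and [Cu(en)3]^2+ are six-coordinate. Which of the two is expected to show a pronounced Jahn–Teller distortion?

[Cu(en)3]^2+

[Re(ox)3]^-: Summing ligand charges against the −1 overall charge gives an oxidation state of +5 for rhenium. Rhenium is a group-7 element; Re(V) is therefore d². The d² configuration leaves the e_g set evenly filled (or empty) — no strong Jahn–Teller driving force.
[Cu(en)3]^2+: Ethylenediamine is neutral; balancing the +2 overall charge requires Cu(II). Cu sits in group 11, so the d-electron count is 11 − 2 = 9. The t₂g⁶e_g³ configuration has an unevenly filled e_g set; the Jahn–Teller theorem predicts a tetragonal distortion (typically axial elongation) to lift the degeneracy.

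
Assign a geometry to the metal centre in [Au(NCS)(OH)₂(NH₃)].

Ligand charges: each isothiocyanate is −1; each hydroxide is −1; ammonia is neutral. With an overall charge of 0 the gold centre must be in the +3 oxidation state.
Group 11 minus oxidation state 3 gives a d⁸ configuration.
Coordination number: 4.
A 5d d⁸ ion has a large crystal-field splitting; square planar leaves the high-energy d_{x²−y²} orbital empty and maximises CFSE.

square planar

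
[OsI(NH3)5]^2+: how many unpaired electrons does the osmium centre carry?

1 unpaired electron

Ligand charges: each iodide is −1; ammonia is neutral. With an overall charge of +2 the osmium centre must be in the +3 oxidation state.
Group 8 minus oxidation state 3 gives a d⁵ configuration.
The spin state decides the count: a 5d ion has a large Δₒ and is invariably low-spin.
An octahedral low-spin d⁵ ion is t₂g⁵e_g⁰, giving 1 unpaired electron.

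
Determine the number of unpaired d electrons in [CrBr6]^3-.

3 unpaired electrons

Summing ligand charges against the −3 overall charge gives an oxidation state of +3 for chromium.
Cr sits in group 6, so the d-electron count is 6 − 3 = 3.
In an octahedral field the d³ configuration is t₂g³e_g⁰ (only one arrangement possible), giving 3 unpaired electrons.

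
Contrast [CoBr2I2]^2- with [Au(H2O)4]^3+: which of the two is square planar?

[Au(H2O)4]^3+

For [CoBr2I2]^2-: Ligand charges: each bromide is −1; each iodide is −1. With an overall charge of −2 the cobalt centre must be in the +2 oxidation state. Group 9 minus oxidation state 2 gives a d⁷ configuration. For a high-spin 3d d⁷ ion with weak-field ligands the small Δₜ gives little square-planar CFSE advantage, so four ligands adopt the sterically favoured tetrahedral geometry. → tetrahedral.
For [Au(H2O)4]^3+: Water is neutral; balancing the +3 overall charge requires Au(III). Au sits in group 11, so the d-electron count is 11 − 3 = 8. A 5d d⁸ ion has a large crystal-field splitting; square planar leaves the high-energy d_{x²−y²} orbital empty and maximises CFSE. → square planar.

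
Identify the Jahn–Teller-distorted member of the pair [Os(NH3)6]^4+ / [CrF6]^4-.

[Os(NH3)6]^4+: Summing ligand charges against the +4 overall charge gives an oxidation state of +4 for osmium. Osmium is a group-8 element; Os(IV) is therefore d⁴. A 5d ion has a large Δₒ and is invariably low-spin. The d⁴ configuration leaves the e_g set evenly filled (or empty) — no strong Jahn–Teller driving force.
[CrF6]^4-: Each fluoride is −1; balancing the −4 overall charge requires Cr(II). Group 6 minus oxidation state 2 gives a d⁴ configuration. Fluoride is a weak-field ligand for a first-row metal, so the complex is high-spin. The t₂g³e_g¹ (high-spin) configuration has an unevenly filled e_g set; the Jahn–Teller theorem predicts a tetragonal distortion (typically axial elongation) to lift the degeneracy.

[CrF6]^4-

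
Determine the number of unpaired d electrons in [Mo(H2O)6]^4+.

Summing ligand charges against the +4 overall charge gives an oxidation state of +4 for molybdenum.
Group 6 minus oxidation state 4 gives a d² configuration.
In an octahedral field the d² configuration is t₂g²e_g⁰ (only one arrangement possible), giving 2 unpaired electrons.

2 unpaired electrons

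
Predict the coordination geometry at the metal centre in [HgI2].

Summing ligand charges against the 0 overall charge gives an oxidation state of +2 for mercury.
Mercury is a group-12 element; Hg(II) is therefore d¹⁰.
With 2 monodentate ligands the coordination number is 2.
A d¹⁰ ion with only two ligands adopts a linear arrangement (sp hybridisation; no CFSE preference).

linear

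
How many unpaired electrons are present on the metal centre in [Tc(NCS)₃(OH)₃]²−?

Each isothiocyanate is −1; each hydroxide is −1; balancing the −2 overall charge requires Tc(IV).
Technetium is a group-7 element; Tc(IV) is therefore d³.
In an octahedral field the d³ configuration is t₂g³e_g⁰ (only one arrangement possible), giving 3 unpaired electrons.

3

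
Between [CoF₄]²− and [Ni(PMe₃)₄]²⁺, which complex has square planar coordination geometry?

[Ni(PMe₃)₄]²⁺

For [CoF₄]²−: Each fluoride is −1; balancing the −2 overall charge requires Co(II). Group 9 minus oxidation state 2 gives a d⁷ configuration. For a high-spin 3d d⁷ ion with weak-field ligands the small Δₜ gives little square-planar CFSE advantage, so four ligands adopt the sterically favoured tetrahedral geometry. → tetrahedral.
For [Ni(PMe₃)₄]²⁺: Summing ligand charges against the +2 overall charge gives an oxidation state of +2 for nickel. Ni sits in group 10, so the d-electron count is 10 − 2 = 8. Trimethylphosphine is a strong-field ligand (high in the spectrochemical series). A 3d d⁸ ion with strong-field ligands gains enough CFSE to favour square planar over tetrahedral. → square planar.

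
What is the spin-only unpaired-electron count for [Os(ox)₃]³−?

1 unpaired electron

Summing ligand charges against the −3 overall charge gives an oxidation state of +3 for osmium.
Group 8 minus oxidation state 3 gives a d⁵ configuration.
Counting donor atoms: 3×oxalate (bidentate) → 6 donors. Coordination number = 6.
The spin state decides the count: a 5d ion has a large Δₒ and is invariably low-spin.
An octahedral low-spin d⁵ ion is t₂g⁵e_g⁰, giving 1 unpaired electron.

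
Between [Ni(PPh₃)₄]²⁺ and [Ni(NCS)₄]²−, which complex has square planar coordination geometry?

For [Ni(PPh₃)₄]²⁺: Summing ligand charges against the +2 overall charge gives an oxidation state of +2 for nickel. Ni sits in group 10, so the d-electron count is 10 − 2 = 8. Triphenylphosphine is a strong-field ligand (high in the spectrochemical series). A 3d d⁸ ion with strong-field ligands gains enough CFSE to favour square planar over tetrahedral. → square planar.
For [Ni(NCS)₄]²−: Ligand charges: each isothiocyanate is −1. With an overall charge of −2 the nickel centre must be in the +2 oxidation state. Group 10 minus oxidation state 2 gives a d⁸ configuration. Isothiocyanate is a weak-field ligand. With weak-field ligands the CFSE gain from square planar is small, so a 3d d⁸ ion takes the sterically preferred tetrahedral geometry. → tetrahedral.

[Ni(PPh₃)₄]²⁺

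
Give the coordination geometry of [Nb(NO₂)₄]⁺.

tetrahedral

Each nitro (N-bound nitrite) is −1; balancing the +1 overall charge requires Nb(V).
Niobium is a group-5 element; Nb(V) is therefore d⁰.
Coordination number: 4.
A d⁰ ion has no crystal-field stabilisation preference between square planar and tetrahedral, so four ligands adopt the sterically favoured tetrahedral geometry.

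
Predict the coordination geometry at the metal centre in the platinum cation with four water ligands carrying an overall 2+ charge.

square planar

Summing ligand charges against the +2 overall charge gives an oxidation state of +2 for platinum.
Platinum is a group-10 element; Pt(II) is therefore d⁸.
Coordination number: 4.
A 5d d⁸ ion has a large crystal-field splitting; square planar leaves the high-energy d_{x²−y²} orbital empty and maximises CFSE.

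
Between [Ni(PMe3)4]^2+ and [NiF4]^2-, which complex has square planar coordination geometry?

For [Ni(PMe3)4]^2+: Ligand charges: trimethylphosphine is neutral. With an overall charge of +2 the nickel centre must be in the +2 oxidation state. Ni sits in group 10, so the d-electron count is 10 − 2 = 8. Trimethylphosphine is a strong-field ligand (high in the spectrochemical series). A 3d d⁸ ion with strong-field ligands gains enough CFSE to favour square planar over tetrahedral. → square planar.
For [NiF4]^2-: Summing ligand charges against the −2 overall charge gives an oxidation state of +2 for nickel. Nickel is a group-10 element; Ni(II) is therefore d⁸. Fluoride is a weak-field ligand. With weak-field ligands the CFSE gain from square planar is small, so a 3d d⁸ ion takes the sterically preferred tetrahedral geometry. → tetrahedral.

[Ni(PMe3)4]^2+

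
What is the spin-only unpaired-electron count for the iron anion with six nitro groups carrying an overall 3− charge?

Summing ligand charges against the −3 overall charge gives an oxidation state of +3 for iron.
Iron is a group-8 element; Fe(III) is therefore d⁵.
The spin state decides the count: Nitro (N-bound nitrite) is a strong-field ligand (high in the spectrochemical series) for a first-row metal, so the complex is low-spin.
An octahedral low-spin d⁵ ion is t₂g⁵e_g⁰, giving 1 unpaired electron.

1 unpaired electron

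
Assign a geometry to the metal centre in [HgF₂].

linear

Ligand charges: each fluoride is −1. With an overall charge of 0 the mercury centre must be in the +2 oxidation state.
Group 12 minus oxidation state 2 gives a d¹⁰ configuration.
With 2 monodentate ligands the coordination number is 2.
A d¹⁰ ion with only two ligands adopts a linear arrangement (sp hybridisation; no CFSE preference).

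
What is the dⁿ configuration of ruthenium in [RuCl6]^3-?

d⁵

Summing ligand charges against the −3 overall charge gives an oxidation state of +3 for ruthenium.
Ru sits in group 8, so the d-electron count is 8 − 3 = 5.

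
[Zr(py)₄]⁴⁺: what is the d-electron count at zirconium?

Summing ligand charges against the +4 overall charge gives an oxidation state of +4 for zirconium.
Zr sits in group 4, so the d-electron count is 4 − 4 = 0.

d0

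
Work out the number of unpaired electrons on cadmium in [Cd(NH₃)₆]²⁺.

Summing ligand charges against the +2 overall charge gives an oxidation state of +2 for cadmium.
Group 12 minus oxidation state 2 gives a d¹⁰ configuration.
In an octahedral field the d¹⁰ configuration is t₂g⁶e_g⁴, giving 0 unpaired electrons.

0 unpaired electrons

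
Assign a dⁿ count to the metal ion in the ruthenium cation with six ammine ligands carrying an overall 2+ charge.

Ammonia is neutral; balancing the +2 overall charge requires Ru(II).
Ru sits in group 8, so the d-electron count is 8 − 2 = 6.

d6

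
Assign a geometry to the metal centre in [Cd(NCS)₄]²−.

Each isothiocyanate is −1; balancing the −2 overall charge requires Cd(II).
Group 12 minus oxidation state 2 gives a d¹⁰ configuration.
Coordination number: 4.
A d¹⁰ ion has no crystal-field stabilisation preference between square planar and tetrahedral, so four ligands adopt the sterically favoured tetrahedral geometry.

tetrahedral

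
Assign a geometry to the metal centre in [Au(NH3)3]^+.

Ligand charges: ammonia is neutral. With an overall charge of +1 the gold centre must be in the +1 oxidation state.
Gold is a group-11 element; Au(I) is therefore d¹⁰.
With 3 monodentate ligands the coordination number is 3.
Three ligands around a d¹⁰ centre minimise repulsion in a trigonal-planar arrangement.

trigonal planar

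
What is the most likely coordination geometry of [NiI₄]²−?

Each iodide is −1; balancing the −2 overall charge requires Ni(II).
Ni sits in group 10, so the d-electron count is 10 − 2 = 8.
With 4 monodentate ligands the coordination number is 4.
Iodide is a weak-field ligand.
With weak-field ligands the CFSE gain from square planar is small, so a 3d d⁸ ion takes the sterically preferred tetrahedral geometry.

tetrahedral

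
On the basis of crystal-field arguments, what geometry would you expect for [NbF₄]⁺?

tetrahedral

Each fluoride is −1; balancing the +1 overall charge requires Nb(V).
Nb sits in group 5, so the d-electron count is 5 − 5 = 0.
With 4 monodentate ligands the coordination number is 4.
A d⁰ ion has no crystal-field stabilisation preference between square planar and tetrahedral, so four ligands adopt the sterically favoured tetrahedral geometry.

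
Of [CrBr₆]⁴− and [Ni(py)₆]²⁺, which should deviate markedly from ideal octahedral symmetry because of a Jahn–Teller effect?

[CrBr₆]⁴−

[CrBr₆]⁴−: Ligand charges: each bromide is −1. With an overall charge of −4 the chromium centre must be in the +2 oxidation state. Group 6 minus oxidation state 2 gives a d⁴ configuration. Bromide is a weak-field ligand for a first-row metal, so the complex is high-spin. The t₂g³e_g¹ (high-spin) configuration has an unevenly filled e_g set; the Jahn–Teller theorem predicts a tetragonal distortion (typically axial elongation) to lift the degeneracy.
[Ni(py)₆]²⁺: Ligand charges: pyridine is neutral. With an overall charge of +2 the nickel centre must be in the +2 oxidation state. Ni sits in group 10, so the d-electron count is 10 − 2 = 8. The d⁸ configuration leaves the e_g set evenly filled (or empty) — no strong Jahn–Teller driving force.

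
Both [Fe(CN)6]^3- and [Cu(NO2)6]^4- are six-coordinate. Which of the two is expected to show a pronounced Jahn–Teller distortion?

[Cu(NO2)6]^4-

[Fe(CN)6]^3-: Summing ligand charges against the −3 overall charge gives an oxidation state of +3 for iron. Fe sits in group 8, so the d-electron count is 8 − 3 = 5. Cyanide is a strong-field ligand (high in the spectrochemical series) for a first-row metal, so the complex is low-spin. The d⁵ configuration leaves the e_g set evenly filled (or empty) — no strong Jahn–Teller driving force.
[Cu(NO2)6]^4-: Summing ligand charges against the −4 overall charge gives an oxidation state of +2 for copper. Copper is a group-11 element; Cu(II) is therefore d⁹. The t₂g⁶e_g³ configuration has an unevenly filled e_g set; the Jahn–Teller theorem predicts a tetragonal distortion (typically axial elongation) to lift the degeneracy.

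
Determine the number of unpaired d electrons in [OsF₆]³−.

1 unpaired electron

Summing ligand charges against the −3 overall charge gives an oxidation state of +3 for osmium.
Os sits in group 8, so the d-electron count is 8 − 3 = 5.
The spin state decides the count: a 5d ion has a large Δₒ and is invariably low-spin.
An octahedral low-spin d⁵ ion is t₂g⁵e_g⁰, giving 1 unpaired electron.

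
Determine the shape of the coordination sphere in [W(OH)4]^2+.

tetrahedral

Ligand charges: each hydroxide is −1. With an overall charge of +2 the tungsten centre must be in the +6 oxidation state.
Group 6 minus oxidation state 6 gives a d⁰ configuration.
Coordination number: 4.
A d⁰ ion has no crystal-field stabilisation preference between square planar and tetrahedral, so four ligands adopt the sterically favoured tetrahedral geometry.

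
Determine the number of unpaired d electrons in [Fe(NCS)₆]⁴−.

Each isothiocyanate is −1; balancing the −4 overall charge requires Fe(II).
Group 8 minus oxidation state 2 gives a d⁶ configuration.
The spin state decides the count: Isothiocyanate is a weak-field ligand for a first-row metal, so the complex is high-spin.
An octahedral high-spin d⁶ ion is t₂g⁴e_g², giving 4 unpaired electrons.

4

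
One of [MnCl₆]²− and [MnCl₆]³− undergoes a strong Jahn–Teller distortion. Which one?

[MnCl₆]³−

[MnCl₆]²−: Ligand charges: each chloride is −1. With an overall charge of −2 the manganese centre must be in the +4 oxidation state. Group 7 minus oxidation state 4 gives a d³ configuration. The d³ configuration leaves the e_g set evenly filled (or empty) — no strong Jahn–Teller driving force.
[MnCl₆]³−: Summing ligand charges against the −3 overall charge gives an oxidation state of +3 for manganese. Group 7 minus oxidation state 3 gives a d⁴ configuration. Chloride is a weak-field ligand for a first-row metal, so the complex is high-spin. The t₂g³e_g¹ (high-spin) configuration has an unevenly filled e_g set; the Jahn–Teller theorem predicts a tetragonal distortion (typically axial elongation) to lift the degeneracy.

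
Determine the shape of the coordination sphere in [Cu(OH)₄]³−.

tetrahedral

Summing ligand charges against the −3 overall charge gives an oxidation state of +1 for copper.
Group 11 minus oxidation state 1 gives a d¹⁰ configuration.
With 4 monodentate ligands the coordination number is 4.
A d¹⁰ ion has no crystal-field stabilisation preference between square planar and tetrahedral, so four ligands adopt the sterically favoured tetrahedral geometry.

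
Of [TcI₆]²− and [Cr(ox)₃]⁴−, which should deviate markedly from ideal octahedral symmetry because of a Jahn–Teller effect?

[TcI₆]²−: Summing ligand charges against the −2 overall charge gives an oxidation state of +4 for technetium. Tc sits in group 7, so the d-electron count is 7 − 4 = 3. The d³ configuration leaves the e_g set evenly filled (or empty) — no strong Jahn–Teller driving force.
[Cr(ox)₃]⁴−: Ligand charges: each oxalate is −2. With an overall charge of −4 the chromium centre must be in the +2 oxidation state. Cr sits in group 6, so the d-electron count is 6 − 2 = 4. Oxalate is a weak-field ligand for a first-row metal, so the complex is high-spin. The t₂g³e_g¹ (high-spin) configuration has an unevenly filled e_g set; the Jahn–Teller theorem predicts a tetragonal distortion (typically axial elongation) to lift the degeneracy.

[Cr(ox)₃]⁴−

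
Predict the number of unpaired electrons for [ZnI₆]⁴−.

Ligand charges: each iodide is −1. With an overall charge of −4 the zinc centre must be in the +2 oxidation state.
Zinc is a group-12 element; Zn(II) is therefore d¹⁰.
In an octahedral field the d¹⁰ configuration is t₂g⁶e_g⁴, giving 0 unpaired electrons.

0 unpaired electrons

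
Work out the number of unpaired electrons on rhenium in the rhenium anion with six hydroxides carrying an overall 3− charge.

Ligand charges: each hydroxide is −1. With an overall charge of −3 the rhenium centre must be in the +3 oxidation state.
Group 7 minus oxidation state 3 gives a d⁴ configuration.
The spin state decides the count: a 5d ion has a large Δₒ and is invariably low-spin.
An octahedral low-spin d⁴ ion is t₂g⁴e_g⁰, giving 2 unpaired electrons.

2 unpaired electrons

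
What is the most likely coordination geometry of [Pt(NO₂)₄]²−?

square planar

Ligand charges: each nitro (N-bound nitrite) is −1. With an overall charge of −2 the platinum centre must be in the +2 oxidation state.
Pt sits in group 10, so the d-electron count is 10 − 2 = 8.
With 4 monodentate ligands the coordination number is 4.
A 5d d⁸ ion has a large crystal-field splitting; square planar leaves the high-energy d_{x²−y²} orbital empty and maximises CFSE.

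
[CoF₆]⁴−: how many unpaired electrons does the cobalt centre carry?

3

Summing ligand charges against the −4 overall charge gives an oxidation state of +2 for cobalt.
Co sits in group 9, so the d-electron count is 9 − 2 = 7.
The spin state decides the count: Fluoride is a weak-field ligand for a first-row metal, so the complex is high-spin.
An octahedral high-spin d⁷ ion is t₂g⁵e_g², giving 3 unpaired electrons.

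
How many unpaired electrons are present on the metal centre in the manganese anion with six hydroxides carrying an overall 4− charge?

5

Each hydroxide is −1; balancing the −4 overall charge requires Mn(II).
Group 7 minus oxidation state 2 gives a d⁵ configuration.
The spin state decides the count: Hydroxide is a weak-field ligand for a first-row metal, so the complex is high-spin.
An octahedral high-spin d⁵ ion is t₂g³e_g², giving 5 unpaired electrons.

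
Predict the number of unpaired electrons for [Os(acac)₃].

1

Summing ligand charges against the 0 overall charge gives an oxidation state of +3 for osmium.
Osmium is a group-8 element; Os(III) is therefore d⁵.
Counting donor atoms: 3×acetylacetonate (bidentate) → 6 donors. Coordination number = 6.
The spin state decides the count: a 5d ion has a large Δₒ and is invariably low-spin.
An octahedral low-spin d⁵ ion is t₂g⁵e_g⁰, giving 1 unpaired electron.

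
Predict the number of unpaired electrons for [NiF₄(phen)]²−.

2

Each fluoride is −1; 1,10-phenanthroline is neutral; balancing the −2 overall charge requires Ni(II).
Ni sits in group 10, so the d-electron count is 10 − 2 = 8.
Counting donor atoms: 4×fluoride (monodentate) → 4 donors; 1×1,10-phenanthroline (bidentate) → 2 donors. Coordination number = 6.
In an octahedral field the d⁸ configuration is t₂g⁶e_g² (only one arrangement possible), giving 2 unpaired electrons.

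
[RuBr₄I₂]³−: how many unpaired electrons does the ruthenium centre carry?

Each bromide is −1; each iodide is −1; balancing the −3 overall charge requires Ru(III).
Ruthenium is a group-8 element; Ru(III) is therefore d⁵.
The spin state decides the count: a 4d ion has a large Δₒ and is invariably low-spin.
An octahedral low-spin d⁵ ion is t₂g⁵e_g⁰, giving 1 unpaired electron.

1 unpaired electron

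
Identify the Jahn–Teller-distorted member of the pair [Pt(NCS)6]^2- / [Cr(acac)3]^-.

[Pt(NCS)6]^2-: Ligand charges: each isothiocyanate is −1. With an overall charge of −2 the platinum centre must be in the +4 oxidation state. Platinum is a group-10 element; Pt(IV) is therefore d⁶. A 5d ion has a large Δₒ and is invariably low-spin. The d⁶ configuration leaves the e_g set evenly filled (or empty) — no strong Jahn–Teller driving force.
[Cr(acac)3]^-: Summing ligand charges against the −1 overall charge gives an oxidation state of +2 for chromium. Chromium is a group-6 element; Cr(II) is therefore d⁴. Acetylacetonate is a weak-field ligand for a first-row metal, so the complex is high-spin. The t₂g³e_g¹ (high-spin) configuration has an unevenly filled e_g set; the Jahn–Teller theorem predicts a tetragonal distortion (typically axial elongation) to lift the degeneracy.

[Cr(acac)3]^-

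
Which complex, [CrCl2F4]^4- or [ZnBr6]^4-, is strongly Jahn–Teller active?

[CrCl2F4]^4-: Summing ligand charges against the −4 overall charge gives an oxidation state of +2 for chromium. Cr sits in group 6, so the d-electron count is 6 − 2 = 4. Chloride and fluoride are weak-field ligands for a first-row metal, so the complex is high-spin. The t₂g³e_g¹ (high-spin) configuration has an unevenly filled e_g set; the Jahn–Teller theorem predicts a tetragonal distortion (typically axial elongation) to lift the degeneracy.
[ZnBr6]^4-: Summing ligand charges against the −4 overall charge gives an oxidation state of +2 for zinc. Zinc is a group-12 element; Zn(II) is therefore d¹⁰. The d¹⁰ configuration leaves the e_g set evenly filled (or empty) — no strong Jahn–Teller driving force.

[CrCl2F4]^4-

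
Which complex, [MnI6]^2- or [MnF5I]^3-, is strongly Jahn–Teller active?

[MnF5I]^3-

[MnI6]^2-: Summing ligand charges against the −2 overall charge gives an oxidation state of +4 for manganese. Group 7 minus oxidation state 4 gives a d³ configuration. The d³ configuration leaves the e_g set evenly filled (or empty) — no strong Jahn–Teller driving force.
[MnF5I]^3-: Each fluoride is −1; each iodide is −1; balancing the −3 overall charge requires Mn(III). Group 7 minus oxidation state 3 gives a d⁴ configuration. Fluoride and iodide are weak-field ligands for a first-row metal, so the complex is high-spin. The t₂g³e_g¹ (high-spin) configuration has an unevenly filled e_g set; the Jahn–Teller theorem predicts a tetragonal distortion (typically axial elongation) to lift the degeneracy.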